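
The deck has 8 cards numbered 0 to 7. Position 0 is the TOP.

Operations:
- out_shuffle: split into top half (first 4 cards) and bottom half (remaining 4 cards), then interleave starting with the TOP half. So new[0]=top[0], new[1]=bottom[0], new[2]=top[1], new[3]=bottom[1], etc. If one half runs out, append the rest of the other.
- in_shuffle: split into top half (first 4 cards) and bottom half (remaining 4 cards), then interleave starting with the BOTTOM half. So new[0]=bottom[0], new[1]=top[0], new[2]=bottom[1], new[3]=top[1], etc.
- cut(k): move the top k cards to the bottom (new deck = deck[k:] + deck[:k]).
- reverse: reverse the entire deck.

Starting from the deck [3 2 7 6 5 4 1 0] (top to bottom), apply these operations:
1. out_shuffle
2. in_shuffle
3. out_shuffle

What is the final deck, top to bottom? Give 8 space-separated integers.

Answer: 7 6 3 2 1 0 5 4

Derivation:
After op 1 (out_shuffle): [3 5 2 4 7 1 6 0]
After op 2 (in_shuffle): [7 3 1 5 6 2 0 4]
After op 3 (out_shuffle): [7 6 3 2 1 0 5 4]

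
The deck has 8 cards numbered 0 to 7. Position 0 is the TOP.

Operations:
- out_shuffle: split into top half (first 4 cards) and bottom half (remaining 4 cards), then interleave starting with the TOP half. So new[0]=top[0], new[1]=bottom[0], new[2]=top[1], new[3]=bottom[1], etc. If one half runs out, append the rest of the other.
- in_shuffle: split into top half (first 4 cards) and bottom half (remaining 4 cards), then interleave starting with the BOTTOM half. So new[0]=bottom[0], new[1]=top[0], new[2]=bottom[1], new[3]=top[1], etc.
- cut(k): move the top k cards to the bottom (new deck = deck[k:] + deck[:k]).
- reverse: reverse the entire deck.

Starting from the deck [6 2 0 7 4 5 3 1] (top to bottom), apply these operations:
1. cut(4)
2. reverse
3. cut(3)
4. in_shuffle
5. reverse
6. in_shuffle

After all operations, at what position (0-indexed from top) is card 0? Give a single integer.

After op 1 (cut(4)): [4 5 3 1 6 2 0 7]
After op 2 (reverse): [7 0 2 6 1 3 5 4]
After op 3 (cut(3)): [6 1 3 5 4 7 0 2]
After op 4 (in_shuffle): [4 6 7 1 0 3 2 5]
After op 5 (reverse): [5 2 3 0 1 7 6 4]
After op 6 (in_shuffle): [1 5 7 2 6 3 4 0]
Card 0 is at position 7.

Answer: 7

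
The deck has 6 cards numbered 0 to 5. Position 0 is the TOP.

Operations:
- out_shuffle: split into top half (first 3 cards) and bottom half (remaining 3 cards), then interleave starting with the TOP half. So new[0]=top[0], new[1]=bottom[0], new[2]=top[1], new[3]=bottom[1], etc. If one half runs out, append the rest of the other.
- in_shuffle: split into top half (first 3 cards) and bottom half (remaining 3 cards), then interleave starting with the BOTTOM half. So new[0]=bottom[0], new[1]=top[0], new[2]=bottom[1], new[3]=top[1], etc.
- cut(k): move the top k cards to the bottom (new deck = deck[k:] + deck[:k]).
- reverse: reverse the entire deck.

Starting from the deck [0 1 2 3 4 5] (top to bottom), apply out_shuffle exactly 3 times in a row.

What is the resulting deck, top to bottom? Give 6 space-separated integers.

After op 1 (out_shuffle): [0 3 1 4 2 5]
After op 2 (out_shuffle): [0 4 3 2 1 5]
After op 3 (out_shuffle): [0 2 4 1 3 5]

Answer: 0 2 4 1 3 5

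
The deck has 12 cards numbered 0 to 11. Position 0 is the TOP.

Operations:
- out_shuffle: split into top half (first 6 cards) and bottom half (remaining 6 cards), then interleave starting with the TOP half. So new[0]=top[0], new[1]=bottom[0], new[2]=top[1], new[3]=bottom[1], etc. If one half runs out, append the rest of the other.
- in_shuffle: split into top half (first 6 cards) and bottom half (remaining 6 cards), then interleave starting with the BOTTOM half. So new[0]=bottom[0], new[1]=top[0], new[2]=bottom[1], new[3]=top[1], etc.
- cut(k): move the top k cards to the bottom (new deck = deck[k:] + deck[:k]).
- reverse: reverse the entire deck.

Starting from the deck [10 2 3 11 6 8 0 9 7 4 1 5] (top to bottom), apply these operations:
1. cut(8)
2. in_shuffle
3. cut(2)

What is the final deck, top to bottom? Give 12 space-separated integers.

After op 1 (cut(8)): [7 4 1 5 10 2 3 11 6 8 0 9]
After op 2 (in_shuffle): [3 7 11 4 6 1 8 5 0 10 9 2]
After op 3 (cut(2)): [11 4 6 1 8 5 0 10 9 2 3 7]

Answer: 11 4 6 1 8 5 0 10 9 2 3 7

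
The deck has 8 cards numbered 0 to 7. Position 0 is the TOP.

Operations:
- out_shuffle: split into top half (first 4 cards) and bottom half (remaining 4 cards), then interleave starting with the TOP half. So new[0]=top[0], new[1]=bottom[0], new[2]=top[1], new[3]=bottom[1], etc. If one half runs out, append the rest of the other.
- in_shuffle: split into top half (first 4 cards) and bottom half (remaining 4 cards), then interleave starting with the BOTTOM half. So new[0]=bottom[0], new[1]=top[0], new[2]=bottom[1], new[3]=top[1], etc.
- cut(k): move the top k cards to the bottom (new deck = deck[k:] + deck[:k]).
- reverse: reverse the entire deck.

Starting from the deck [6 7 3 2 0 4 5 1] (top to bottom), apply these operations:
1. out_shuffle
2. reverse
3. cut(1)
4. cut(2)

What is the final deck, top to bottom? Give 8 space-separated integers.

After op 1 (out_shuffle): [6 0 7 4 3 5 2 1]
After op 2 (reverse): [1 2 5 3 4 7 0 6]
After op 3 (cut(1)): [2 5 3 4 7 0 6 1]
After op 4 (cut(2)): [3 4 7 0 6 1 2 5]

Answer: 3 4 7 0 6 1 2 5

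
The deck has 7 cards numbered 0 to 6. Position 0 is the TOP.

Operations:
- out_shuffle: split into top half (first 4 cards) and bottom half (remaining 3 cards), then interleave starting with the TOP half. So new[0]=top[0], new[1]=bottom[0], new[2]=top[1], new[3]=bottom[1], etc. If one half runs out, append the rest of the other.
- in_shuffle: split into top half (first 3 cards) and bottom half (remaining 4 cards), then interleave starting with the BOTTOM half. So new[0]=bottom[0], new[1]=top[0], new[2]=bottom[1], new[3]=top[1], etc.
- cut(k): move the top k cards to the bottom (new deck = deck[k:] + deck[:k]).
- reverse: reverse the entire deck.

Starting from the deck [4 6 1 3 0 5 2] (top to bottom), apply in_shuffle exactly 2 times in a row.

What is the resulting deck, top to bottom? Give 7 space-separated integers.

After op 1 (in_shuffle): [3 4 0 6 5 1 2]
After op 2 (in_shuffle): [6 3 5 4 1 0 2]

Answer: 6 3 5 4 1 0 2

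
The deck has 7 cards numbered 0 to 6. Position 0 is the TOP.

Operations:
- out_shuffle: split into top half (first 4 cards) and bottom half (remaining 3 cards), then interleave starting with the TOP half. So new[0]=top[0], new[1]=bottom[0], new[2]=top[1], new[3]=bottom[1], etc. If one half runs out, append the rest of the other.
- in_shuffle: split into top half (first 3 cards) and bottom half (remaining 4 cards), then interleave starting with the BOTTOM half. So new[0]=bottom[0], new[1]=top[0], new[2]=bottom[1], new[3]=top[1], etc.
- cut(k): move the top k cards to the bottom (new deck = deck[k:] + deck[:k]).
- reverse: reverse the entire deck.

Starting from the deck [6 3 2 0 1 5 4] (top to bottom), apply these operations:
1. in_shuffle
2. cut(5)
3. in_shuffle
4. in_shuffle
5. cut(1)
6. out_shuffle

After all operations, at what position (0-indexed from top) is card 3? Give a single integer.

Answer: 2

Derivation:
After op 1 (in_shuffle): [0 6 1 3 5 2 4]
After op 2 (cut(5)): [2 4 0 6 1 3 5]
After op 3 (in_shuffle): [6 2 1 4 3 0 5]
After op 4 (in_shuffle): [4 6 3 2 0 1 5]
After op 5 (cut(1)): [6 3 2 0 1 5 4]
After op 6 (out_shuffle): [6 1 3 5 2 4 0]
Card 3 is at position 2.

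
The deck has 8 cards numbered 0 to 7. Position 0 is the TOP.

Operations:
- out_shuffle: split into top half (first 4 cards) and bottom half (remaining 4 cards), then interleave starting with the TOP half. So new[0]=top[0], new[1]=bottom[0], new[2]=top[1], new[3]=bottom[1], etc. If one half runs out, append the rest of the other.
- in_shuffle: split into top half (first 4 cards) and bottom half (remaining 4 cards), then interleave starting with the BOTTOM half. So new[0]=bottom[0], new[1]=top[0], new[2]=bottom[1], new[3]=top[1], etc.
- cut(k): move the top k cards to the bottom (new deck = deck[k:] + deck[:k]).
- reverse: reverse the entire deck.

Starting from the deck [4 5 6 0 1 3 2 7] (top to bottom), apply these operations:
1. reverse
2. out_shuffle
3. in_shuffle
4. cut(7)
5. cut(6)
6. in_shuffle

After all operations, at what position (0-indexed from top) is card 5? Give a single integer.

After op 1 (reverse): [7 2 3 1 0 6 5 4]
After op 2 (out_shuffle): [7 0 2 6 3 5 1 4]
After op 3 (in_shuffle): [3 7 5 0 1 2 4 6]
After op 4 (cut(7)): [6 3 7 5 0 1 2 4]
After op 5 (cut(6)): [2 4 6 3 7 5 0 1]
After op 6 (in_shuffle): [7 2 5 4 0 6 1 3]
Card 5 is at position 2.

Answer: 2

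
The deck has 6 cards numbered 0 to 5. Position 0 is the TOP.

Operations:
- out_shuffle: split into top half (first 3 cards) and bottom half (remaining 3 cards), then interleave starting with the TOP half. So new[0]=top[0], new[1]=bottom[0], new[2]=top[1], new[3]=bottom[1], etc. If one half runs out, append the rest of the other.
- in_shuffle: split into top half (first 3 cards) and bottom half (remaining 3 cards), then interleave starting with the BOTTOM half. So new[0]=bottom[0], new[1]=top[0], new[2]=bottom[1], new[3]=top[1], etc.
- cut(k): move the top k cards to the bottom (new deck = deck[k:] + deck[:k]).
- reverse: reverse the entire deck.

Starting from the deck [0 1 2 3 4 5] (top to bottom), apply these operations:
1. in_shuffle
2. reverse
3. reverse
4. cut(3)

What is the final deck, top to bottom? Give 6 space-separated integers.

Answer: 1 5 2 3 0 4

Derivation:
After op 1 (in_shuffle): [3 0 4 1 5 2]
After op 2 (reverse): [2 5 1 4 0 3]
After op 3 (reverse): [3 0 4 1 5 2]
After op 4 (cut(3)): [1 5 2 3 0 4]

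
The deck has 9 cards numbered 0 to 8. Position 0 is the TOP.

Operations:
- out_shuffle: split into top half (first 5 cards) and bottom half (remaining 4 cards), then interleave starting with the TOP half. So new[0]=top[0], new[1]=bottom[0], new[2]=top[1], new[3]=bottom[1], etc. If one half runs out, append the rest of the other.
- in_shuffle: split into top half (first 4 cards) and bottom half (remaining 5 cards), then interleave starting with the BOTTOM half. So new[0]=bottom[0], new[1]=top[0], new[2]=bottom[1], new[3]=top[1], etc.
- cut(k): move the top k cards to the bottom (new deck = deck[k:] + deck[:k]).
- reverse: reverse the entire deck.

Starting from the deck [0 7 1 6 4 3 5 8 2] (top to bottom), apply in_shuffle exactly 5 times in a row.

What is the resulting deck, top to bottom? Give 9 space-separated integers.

Answer: 7 6 3 8 0 1 4 5 2

Derivation:
After op 1 (in_shuffle): [4 0 3 7 5 1 8 6 2]
After op 2 (in_shuffle): [5 4 1 0 8 3 6 7 2]
After op 3 (in_shuffle): [8 5 3 4 6 1 7 0 2]
After op 4 (in_shuffle): [6 8 1 5 7 3 0 4 2]
After op 5 (in_shuffle): [7 6 3 8 0 1 4 5 2]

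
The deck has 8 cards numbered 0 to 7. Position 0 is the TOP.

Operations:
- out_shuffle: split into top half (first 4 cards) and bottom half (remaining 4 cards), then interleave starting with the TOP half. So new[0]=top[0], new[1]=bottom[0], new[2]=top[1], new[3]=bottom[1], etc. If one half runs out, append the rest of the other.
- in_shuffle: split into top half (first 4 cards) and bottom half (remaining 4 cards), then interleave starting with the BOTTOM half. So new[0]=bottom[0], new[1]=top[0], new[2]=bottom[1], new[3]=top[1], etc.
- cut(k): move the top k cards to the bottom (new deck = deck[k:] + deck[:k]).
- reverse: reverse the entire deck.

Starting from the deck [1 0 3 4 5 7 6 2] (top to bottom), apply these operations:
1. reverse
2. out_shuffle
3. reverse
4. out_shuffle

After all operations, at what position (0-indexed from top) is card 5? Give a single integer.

After op 1 (reverse): [2 6 7 5 4 3 0 1]
After op 2 (out_shuffle): [2 4 6 3 7 0 5 1]
After op 3 (reverse): [1 5 0 7 3 6 4 2]
After op 4 (out_shuffle): [1 3 5 6 0 4 7 2]
Card 5 is at position 2.

Answer: 2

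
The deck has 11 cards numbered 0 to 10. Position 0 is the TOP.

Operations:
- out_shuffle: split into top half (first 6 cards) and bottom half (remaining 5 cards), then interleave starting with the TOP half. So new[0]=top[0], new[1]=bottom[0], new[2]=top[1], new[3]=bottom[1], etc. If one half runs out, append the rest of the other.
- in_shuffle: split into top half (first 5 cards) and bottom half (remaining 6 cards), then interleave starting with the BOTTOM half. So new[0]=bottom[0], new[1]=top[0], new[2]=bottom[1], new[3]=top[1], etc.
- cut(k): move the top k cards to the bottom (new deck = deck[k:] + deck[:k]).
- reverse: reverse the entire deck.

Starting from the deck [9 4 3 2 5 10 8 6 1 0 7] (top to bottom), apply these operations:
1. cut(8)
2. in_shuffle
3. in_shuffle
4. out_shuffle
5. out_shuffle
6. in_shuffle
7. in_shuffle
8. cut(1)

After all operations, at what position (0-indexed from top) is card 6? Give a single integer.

Answer: 8

Derivation:
After op 1 (cut(8)): [1 0 7 9 4 3 2 5 10 8 6]
After op 2 (in_shuffle): [3 1 2 0 5 7 10 9 8 4 6]
After op 3 (in_shuffle): [7 3 10 1 9 2 8 0 4 5 6]
After op 4 (out_shuffle): [7 8 3 0 10 4 1 5 9 6 2]
After op 5 (out_shuffle): [7 1 8 5 3 9 0 6 10 2 4]
After op 6 (in_shuffle): [9 7 0 1 6 8 10 5 2 3 4]
After op 7 (in_shuffle): [8 9 10 7 5 0 2 1 3 6 4]
After op 8 (cut(1)): [9 10 7 5 0 2 1 3 6 4 8]
Card 6 is at position 8.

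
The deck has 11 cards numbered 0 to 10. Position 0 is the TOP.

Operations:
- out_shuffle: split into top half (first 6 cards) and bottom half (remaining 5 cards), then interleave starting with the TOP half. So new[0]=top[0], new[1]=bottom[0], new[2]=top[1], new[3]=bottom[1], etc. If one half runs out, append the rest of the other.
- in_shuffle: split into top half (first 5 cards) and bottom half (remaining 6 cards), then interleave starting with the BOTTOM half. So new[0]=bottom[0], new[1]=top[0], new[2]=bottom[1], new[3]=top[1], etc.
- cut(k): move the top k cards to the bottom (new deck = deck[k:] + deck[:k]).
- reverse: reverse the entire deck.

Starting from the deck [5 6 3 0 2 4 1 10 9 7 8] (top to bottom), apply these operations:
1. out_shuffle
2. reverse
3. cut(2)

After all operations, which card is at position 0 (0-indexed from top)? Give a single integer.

After op 1 (out_shuffle): [5 1 6 10 3 9 0 7 2 8 4]
After op 2 (reverse): [4 8 2 7 0 9 3 10 6 1 5]
After op 3 (cut(2)): [2 7 0 9 3 10 6 1 5 4 8]
Position 0: card 2.

Answer: 2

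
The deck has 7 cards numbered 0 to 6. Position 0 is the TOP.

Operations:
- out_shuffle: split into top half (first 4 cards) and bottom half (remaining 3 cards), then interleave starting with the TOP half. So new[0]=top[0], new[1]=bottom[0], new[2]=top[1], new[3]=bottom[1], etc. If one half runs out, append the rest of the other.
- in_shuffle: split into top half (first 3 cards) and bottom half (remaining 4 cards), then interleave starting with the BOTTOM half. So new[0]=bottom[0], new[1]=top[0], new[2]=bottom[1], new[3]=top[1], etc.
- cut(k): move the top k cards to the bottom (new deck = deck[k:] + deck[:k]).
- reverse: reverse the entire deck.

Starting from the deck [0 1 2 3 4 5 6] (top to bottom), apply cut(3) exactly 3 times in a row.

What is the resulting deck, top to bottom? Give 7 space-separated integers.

Answer: 2 3 4 5 6 0 1

Derivation:
After op 1 (cut(3)): [3 4 5 6 0 1 2]
After op 2 (cut(3)): [6 0 1 2 3 4 5]
After op 3 (cut(3)): [2 3 4 5 6 0 1]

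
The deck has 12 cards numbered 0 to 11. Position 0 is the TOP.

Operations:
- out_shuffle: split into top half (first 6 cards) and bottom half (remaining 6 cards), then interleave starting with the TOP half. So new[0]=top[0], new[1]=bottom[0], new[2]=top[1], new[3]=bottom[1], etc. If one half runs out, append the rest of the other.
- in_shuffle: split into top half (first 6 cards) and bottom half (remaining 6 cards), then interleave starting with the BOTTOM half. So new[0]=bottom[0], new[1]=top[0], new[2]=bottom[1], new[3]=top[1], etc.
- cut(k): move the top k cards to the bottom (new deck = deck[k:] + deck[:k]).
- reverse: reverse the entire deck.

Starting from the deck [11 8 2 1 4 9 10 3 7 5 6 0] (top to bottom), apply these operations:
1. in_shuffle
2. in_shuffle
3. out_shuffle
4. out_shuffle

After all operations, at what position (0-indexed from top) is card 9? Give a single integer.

Answer: 7

Derivation:
After op 1 (in_shuffle): [10 11 3 8 7 2 5 1 6 4 0 9]
After op 2 (in_shuffle): [5 10 1 11 6 3 4 8 0 7 9 2]
After op 3 (out_shuffle): [5 4 10 8 1 0 11 7 6 9 3 2]
After op 4 (out_shuffle): [5 11 4 7 10 6 8 9 1 3 0 2]
Card 9 is at position 7.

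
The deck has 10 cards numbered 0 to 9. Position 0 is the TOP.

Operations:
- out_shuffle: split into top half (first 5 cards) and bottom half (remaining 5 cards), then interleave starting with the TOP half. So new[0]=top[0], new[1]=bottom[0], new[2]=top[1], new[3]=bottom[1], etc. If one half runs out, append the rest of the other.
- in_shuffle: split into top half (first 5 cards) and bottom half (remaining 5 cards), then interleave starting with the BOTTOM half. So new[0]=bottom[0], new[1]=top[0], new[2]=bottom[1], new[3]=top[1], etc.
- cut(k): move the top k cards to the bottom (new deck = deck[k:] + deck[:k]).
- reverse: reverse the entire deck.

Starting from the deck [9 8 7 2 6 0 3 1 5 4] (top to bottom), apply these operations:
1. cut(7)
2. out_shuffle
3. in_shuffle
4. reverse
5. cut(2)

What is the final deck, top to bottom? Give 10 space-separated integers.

After op 1 (cut(7)): [1 5 4 9 8 7 2 6 0 3]
After op 2 (out_shuffle): [1 7 5 2 4 6 9 0 8 3]
After op 3 (in_shuffle): [6 1 9 7 0 5 8 2 3 4]
After op 4 (reverse): [4 3 2 8 5 0 7 9 1 6]
After op 5 (cut(2)): [2 8 5 0 7 9 1 6 4 3]

Answer: 2 8 5 0 7 9 1 6 4 3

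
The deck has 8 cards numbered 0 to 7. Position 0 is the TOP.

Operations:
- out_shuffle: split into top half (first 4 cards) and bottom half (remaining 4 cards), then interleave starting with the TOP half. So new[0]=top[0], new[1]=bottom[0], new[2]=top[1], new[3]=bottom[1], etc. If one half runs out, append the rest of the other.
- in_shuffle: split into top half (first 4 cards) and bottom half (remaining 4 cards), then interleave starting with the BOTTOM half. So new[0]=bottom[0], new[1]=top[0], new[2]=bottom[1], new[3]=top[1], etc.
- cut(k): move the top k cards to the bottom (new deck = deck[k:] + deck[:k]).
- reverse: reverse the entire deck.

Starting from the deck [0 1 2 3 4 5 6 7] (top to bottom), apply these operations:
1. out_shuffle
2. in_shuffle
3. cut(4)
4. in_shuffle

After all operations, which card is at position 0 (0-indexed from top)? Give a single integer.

Answer: 2

Derivation:
After op 1 (out_shuffle): [0 4 1 5 2 6 3 7]
After op 2 (in_shuffle): [2 0 6 4 3 1 7 5]
After op 3 (cut(4)): [3 1 7 5 2 0 6 4]
After op 4 (in_shuffle): [2 3 0 1 6 7 4 5]
Position 0: card 2.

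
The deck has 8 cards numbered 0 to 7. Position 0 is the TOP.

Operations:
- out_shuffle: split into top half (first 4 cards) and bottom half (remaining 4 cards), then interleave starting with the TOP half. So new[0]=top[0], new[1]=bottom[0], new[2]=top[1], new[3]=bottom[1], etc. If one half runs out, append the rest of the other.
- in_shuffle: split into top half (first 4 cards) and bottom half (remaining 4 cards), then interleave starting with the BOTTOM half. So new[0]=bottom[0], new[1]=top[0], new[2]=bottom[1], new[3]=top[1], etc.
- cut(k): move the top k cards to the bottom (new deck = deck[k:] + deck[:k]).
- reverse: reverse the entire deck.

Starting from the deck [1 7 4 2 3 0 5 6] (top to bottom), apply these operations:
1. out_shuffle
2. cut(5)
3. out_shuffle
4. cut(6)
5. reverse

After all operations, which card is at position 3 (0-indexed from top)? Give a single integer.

Answer: 2

Derivation:
After op 1 (out_shuffle): [1 3 7 0 4 5 2 6]
After op 2 (cut(5)): [5 2 6 1 3 7 0 4]
After op 3 (out_shuffle): [5 3 2 7 6 0 1 4]
After op 4 (cut(6)): [1 4 5 3 2 7 6 0]
After op 5 (reverse): [0 6 7 2 3 5 4 1]
Position 3: card 2.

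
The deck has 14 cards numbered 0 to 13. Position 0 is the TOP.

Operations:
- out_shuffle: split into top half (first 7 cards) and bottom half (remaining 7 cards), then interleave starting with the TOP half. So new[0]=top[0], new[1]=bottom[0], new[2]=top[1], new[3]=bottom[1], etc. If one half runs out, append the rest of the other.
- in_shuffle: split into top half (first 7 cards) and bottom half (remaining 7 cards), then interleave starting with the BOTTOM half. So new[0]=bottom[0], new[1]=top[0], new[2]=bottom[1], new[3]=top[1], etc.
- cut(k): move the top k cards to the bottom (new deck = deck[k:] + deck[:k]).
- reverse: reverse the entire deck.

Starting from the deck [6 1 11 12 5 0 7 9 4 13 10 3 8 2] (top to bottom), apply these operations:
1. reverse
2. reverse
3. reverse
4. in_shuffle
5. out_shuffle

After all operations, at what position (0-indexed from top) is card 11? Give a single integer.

After op 1 (reverse): [2 8 3 10 13 4 9 7 0 5 12 11 1 6]
After op 2 (reverse): [6 1 11 12 5 0 7 9 4 13 10 3 8 2]
After op 3 (reverse): [2 8 3 10 13 4 9 7 0 5 12 11 1 6]
After op 4 (in_shuffle): [7 2 0 8 5 3 12 10 11 13 1 4 6 9]
After op 5 (out_shuffle): [7 10 2 11 0 13 8 1 5 4 3 6 12 9]
Card 11 is at position 3.

Answer: 3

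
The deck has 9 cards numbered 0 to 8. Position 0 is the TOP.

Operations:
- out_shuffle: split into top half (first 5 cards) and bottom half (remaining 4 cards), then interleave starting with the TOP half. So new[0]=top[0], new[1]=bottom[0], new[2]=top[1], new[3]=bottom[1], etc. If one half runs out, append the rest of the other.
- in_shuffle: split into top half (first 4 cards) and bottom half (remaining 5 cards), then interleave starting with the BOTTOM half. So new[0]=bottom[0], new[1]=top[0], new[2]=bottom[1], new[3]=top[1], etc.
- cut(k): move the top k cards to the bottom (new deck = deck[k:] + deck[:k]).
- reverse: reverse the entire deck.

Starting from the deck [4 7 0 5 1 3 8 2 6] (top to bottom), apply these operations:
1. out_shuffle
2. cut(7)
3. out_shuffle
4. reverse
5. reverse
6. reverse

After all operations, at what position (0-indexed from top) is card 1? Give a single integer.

After op 1 (out_shuffle): [4 3 7 8 0 2 5 6 1]
After op 2 (cut(7)): [6 1 4 3 7 8 0 2 5]
After op 3 (out_shuffle): [6 8 1 0 4 2 3 5 7]
After op 4 (reverse): [7 5 3 2 4 0 1 8 6]
After op 5 (reverse): [6 8 1 0 4 2 3 5 7]
After op 6 (reverse): [7 5 3 2 4 0 1 8 6]
Card 1 is at position 6.

Answer: 6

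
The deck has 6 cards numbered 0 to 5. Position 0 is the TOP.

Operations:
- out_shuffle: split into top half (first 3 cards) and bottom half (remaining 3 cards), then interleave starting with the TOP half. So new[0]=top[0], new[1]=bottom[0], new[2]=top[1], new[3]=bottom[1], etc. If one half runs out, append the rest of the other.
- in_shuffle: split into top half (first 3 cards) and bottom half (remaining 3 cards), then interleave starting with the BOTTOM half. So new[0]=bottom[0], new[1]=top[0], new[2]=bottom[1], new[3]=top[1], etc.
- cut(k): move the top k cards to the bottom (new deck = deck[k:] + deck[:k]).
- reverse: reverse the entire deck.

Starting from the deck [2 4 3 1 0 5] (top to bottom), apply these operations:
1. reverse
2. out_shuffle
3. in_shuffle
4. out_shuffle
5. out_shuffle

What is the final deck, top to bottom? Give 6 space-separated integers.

After op 1 (reverse): [5 0 1 3 4 2]
After op 2 (out_shuffle): [5 3 0 4 1 2]
After op 3 (in_shuffle): [4 5 1 3 2 0]
After op 4 (out_shuffle): [4 3 5 2 1 0]
After op 5 (out_shuffle): [4 2 3 1 5 0]

Answer: 4 2 3 1 5 0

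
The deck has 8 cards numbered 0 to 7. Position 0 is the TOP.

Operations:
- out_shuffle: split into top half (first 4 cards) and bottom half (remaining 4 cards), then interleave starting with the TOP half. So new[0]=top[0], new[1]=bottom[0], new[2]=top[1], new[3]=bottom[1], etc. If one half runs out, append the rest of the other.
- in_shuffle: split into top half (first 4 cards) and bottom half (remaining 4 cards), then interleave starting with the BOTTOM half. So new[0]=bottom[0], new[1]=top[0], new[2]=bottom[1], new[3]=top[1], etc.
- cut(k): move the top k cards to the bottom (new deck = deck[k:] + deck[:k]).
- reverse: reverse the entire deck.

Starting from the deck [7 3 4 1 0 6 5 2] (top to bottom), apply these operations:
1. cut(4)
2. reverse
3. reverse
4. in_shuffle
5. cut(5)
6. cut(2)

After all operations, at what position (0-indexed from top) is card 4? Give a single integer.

Answer: 5

Derivation:
After op 1 (cut(4)): [0 6 5 2 7 3 4 1]
After op 2 (reverse): [1 4 3 7 2 5 6 0]
After op 3 (reverse): [0 6 5 2 7 3 4 1]
After op 4 (in_shuffle): [7 0 3 6 4 5 1 2]
After op 5 (cut(5)): [5 1 2 7 0 3 6 4]
After op 6 (cut(2)): [2 7 0 3 6 4 5 1]
Card 4 is at position 5.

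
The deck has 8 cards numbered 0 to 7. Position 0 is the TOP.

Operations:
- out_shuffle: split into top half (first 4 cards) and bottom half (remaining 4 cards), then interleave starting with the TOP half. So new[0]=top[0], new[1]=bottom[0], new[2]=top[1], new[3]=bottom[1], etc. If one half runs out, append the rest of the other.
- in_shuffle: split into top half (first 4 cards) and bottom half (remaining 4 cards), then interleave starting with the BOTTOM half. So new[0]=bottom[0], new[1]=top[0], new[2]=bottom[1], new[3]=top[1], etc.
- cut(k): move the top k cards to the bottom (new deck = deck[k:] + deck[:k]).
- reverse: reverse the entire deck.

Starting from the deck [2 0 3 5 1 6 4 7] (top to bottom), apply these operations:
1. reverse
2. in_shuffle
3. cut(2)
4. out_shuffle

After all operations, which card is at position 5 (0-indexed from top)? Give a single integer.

Answer: 5

Derivation:
After op 1 (reverse): [7 4 6 1 5 3 0 2]
After op 2 (in_shuffle): [5 7 3 4 0 6 2 1]
After op 3 (cut(2)): [3 4 0 6 2 1 5 7]
After op 4 (out_shuffle): [3 2 4 1 0 5 6 7]
Position 5: card 5.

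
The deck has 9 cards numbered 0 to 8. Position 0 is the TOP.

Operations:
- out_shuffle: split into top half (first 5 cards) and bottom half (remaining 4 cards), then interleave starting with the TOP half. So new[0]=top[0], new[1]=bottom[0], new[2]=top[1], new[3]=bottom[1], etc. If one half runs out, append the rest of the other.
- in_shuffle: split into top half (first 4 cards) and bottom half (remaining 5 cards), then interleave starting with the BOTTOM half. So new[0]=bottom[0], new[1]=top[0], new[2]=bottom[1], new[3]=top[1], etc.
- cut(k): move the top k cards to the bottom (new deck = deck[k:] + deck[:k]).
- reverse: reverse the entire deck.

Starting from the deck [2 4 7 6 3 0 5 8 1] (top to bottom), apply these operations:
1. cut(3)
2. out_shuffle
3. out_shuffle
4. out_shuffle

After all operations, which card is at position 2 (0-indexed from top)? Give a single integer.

After op 1 (cut(3)): [6 3 0 5 8 1 2 4 7]
After op 2 (out_shuffle): [6 1 3 2 0 4 5 7 8]
After op 3 (out_shuffle): [6 4 1 5 3 7 2 8 0]
After op 4 (out_shuffle): [6 7 4 2 1 8 5 0 3]
Position 2: card 4.

Answer: 4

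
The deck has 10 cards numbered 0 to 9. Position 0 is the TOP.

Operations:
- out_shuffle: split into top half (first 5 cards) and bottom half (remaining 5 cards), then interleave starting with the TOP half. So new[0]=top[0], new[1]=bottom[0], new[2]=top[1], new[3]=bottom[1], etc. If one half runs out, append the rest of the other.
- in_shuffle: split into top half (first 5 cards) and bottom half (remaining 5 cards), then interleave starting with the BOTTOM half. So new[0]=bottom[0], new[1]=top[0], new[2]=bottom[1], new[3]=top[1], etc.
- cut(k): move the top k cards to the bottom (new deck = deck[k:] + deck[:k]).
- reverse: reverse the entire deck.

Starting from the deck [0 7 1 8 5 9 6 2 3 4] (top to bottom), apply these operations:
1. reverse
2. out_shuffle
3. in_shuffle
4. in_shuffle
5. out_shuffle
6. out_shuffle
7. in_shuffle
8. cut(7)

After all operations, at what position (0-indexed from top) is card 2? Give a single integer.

After op 1 (reverse): [4 3 2 6 9 5 8 1 7 0]
After op 2 (out_shuffle): [4 5 3 8 2 1 6 7 9 0]
After op 3 (in_shuffle): [1 4 6 5 7 3 9 8 0 2]
After op 4 (in_shuffle): [3 1 9 4 8 6 0 5 2 7]
After op 5 (out_shuffle): [3 6 1 0 9 5 4 2 8 7]
After op 6 (out_shuffle): [3 5 6 4 1 2 0 8 9 7]
After op 7 (in_shuffle): [2 3 0 5 8 6 9 4 7 1]
After op 8 (cut(7)): [4 7 1 2 3 0 5 8 6 9]
Card 2 is at position 3.

Answer: 3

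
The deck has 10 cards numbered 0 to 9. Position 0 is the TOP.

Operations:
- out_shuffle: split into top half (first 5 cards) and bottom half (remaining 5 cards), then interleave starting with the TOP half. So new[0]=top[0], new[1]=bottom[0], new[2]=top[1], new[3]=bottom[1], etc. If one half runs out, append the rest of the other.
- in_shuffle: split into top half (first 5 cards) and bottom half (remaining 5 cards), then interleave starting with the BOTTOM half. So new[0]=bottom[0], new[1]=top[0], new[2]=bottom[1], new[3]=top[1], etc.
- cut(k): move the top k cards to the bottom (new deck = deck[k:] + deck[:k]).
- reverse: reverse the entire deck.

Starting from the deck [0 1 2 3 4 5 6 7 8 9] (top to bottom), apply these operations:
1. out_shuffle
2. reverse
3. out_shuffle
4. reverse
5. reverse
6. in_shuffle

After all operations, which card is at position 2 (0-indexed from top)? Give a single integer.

After op 1 (out_shuffle): [0 5 1 6 2 7 3 8 4 9]
After op 2 (reverse): [9 4 8 3 7 2 6 1 5 0]
After op 3 (out_shuffle): [9 2 4 6 8 1 3 5 7 0]
After op 4 (reverse): [0 7 5 3 1 8 6 4 2 9]
After op 5 (reverse): [9 2 4 6 8 1 3 5 7 0]
After op 6 (in_shuffle): [1 9 3 2 5 4 7 6 0 8]
Position 2: card 3.

Answer: 3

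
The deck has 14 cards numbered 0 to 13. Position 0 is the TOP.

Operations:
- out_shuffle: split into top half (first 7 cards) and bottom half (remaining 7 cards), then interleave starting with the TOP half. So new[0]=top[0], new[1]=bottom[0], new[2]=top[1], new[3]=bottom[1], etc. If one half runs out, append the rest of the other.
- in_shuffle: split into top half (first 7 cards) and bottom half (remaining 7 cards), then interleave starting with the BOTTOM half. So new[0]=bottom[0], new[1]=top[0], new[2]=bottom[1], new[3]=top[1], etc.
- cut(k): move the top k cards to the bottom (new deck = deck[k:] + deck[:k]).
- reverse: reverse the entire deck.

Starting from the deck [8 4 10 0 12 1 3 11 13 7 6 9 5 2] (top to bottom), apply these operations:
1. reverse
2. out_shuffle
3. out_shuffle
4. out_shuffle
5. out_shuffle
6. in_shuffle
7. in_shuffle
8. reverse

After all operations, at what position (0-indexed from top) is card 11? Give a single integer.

Answer: 5

Derivation:
After op 1 (reverse): [2 5 9 6 7 13 11 3 1 12 0 10 4 8]
After op 2 (out_shuffle): [2 3 5 1 9 12 6 0 7 10 13 4 11 8]
After op 3 (out_shuffle): [2 0 3 7 5 10 1 13 9 4 12 11 6 8]
After op 4 (out_shuffle): [2 13 0 9 3 4 7 12 5 11 10 6 1 8]
After op 5 (out_shuffle): [2 12 13 5 0 11 9 10 3 6 4 1 7 8]
After op 6 (in_shuffle): [10 2 3 12 6 13 4 5 1 0 7 11 8 9]
After op 7 (in_shuffle): [5 10 1 2 0 3 7 12 11 6 8 13 9 4]
After op 8 (reverse): [4 9 13 8 6 11 12 7 3 0 2 1 10 5]
Card 11 is at position 5.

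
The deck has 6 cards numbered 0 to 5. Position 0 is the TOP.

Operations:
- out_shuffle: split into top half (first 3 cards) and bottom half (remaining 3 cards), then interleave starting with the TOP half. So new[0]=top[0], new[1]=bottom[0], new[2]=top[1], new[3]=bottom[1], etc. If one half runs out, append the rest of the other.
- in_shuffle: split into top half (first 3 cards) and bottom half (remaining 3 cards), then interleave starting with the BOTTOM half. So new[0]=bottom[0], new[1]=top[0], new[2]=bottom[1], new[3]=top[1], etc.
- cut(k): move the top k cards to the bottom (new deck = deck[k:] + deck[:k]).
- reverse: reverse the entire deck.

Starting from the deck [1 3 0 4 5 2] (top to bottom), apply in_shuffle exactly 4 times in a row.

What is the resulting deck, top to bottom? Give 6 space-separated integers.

After op 1 (in_shuffle): [4 1 5 3 2 0]
After op 2 (in_shuffle): [3 4 2 1 0 5]
After op 3 (in_shuffle): [1 3 0 4 5 2]
After op 4 (in_shuffle): [4 1 5 3 2 0]

Answer: 4 1 5 3 2 0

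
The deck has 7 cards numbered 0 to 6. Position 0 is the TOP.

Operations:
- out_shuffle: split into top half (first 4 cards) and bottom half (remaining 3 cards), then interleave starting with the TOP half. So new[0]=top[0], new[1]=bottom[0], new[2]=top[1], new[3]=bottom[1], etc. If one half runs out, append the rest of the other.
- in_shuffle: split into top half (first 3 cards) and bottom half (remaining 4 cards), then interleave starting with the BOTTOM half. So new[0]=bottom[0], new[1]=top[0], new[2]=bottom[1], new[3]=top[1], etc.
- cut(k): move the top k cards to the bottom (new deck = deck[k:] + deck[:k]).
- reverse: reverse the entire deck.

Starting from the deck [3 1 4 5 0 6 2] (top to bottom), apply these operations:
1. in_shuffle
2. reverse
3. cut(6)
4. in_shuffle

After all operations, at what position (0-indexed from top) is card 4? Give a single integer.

Answer: 5

Derivation:
After op 1 (in_shuffle): [5 3 0 1 6 4 2]
After op 2 (reverse): [2 4 6 1 0 3 5]
After op 3 (cut(6)): [5 2 4 6 1 0 3]
After op 4 (in_shuffle): [6 5 1 2 0 4 3]
Card 4 is at position 5.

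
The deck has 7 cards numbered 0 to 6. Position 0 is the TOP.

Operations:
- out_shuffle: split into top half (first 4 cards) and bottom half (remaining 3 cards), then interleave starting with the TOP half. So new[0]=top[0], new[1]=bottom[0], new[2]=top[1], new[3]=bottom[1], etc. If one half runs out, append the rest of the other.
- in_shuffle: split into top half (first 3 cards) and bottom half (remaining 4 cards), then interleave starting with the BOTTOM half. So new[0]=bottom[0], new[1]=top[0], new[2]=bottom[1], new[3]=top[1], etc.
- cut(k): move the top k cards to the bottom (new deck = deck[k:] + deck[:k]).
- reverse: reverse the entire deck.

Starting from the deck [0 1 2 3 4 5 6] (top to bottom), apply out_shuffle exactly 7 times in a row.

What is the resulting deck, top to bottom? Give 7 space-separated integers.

After op 1 (out_shuffle): [0 4 1 5 2 6 3]
After op 2 (out_shuffle): [0 2 4 6 1 3 5]
After op 3 (out_shuffle): [0 1 2 3 4 5 6]
After op 4 (out_shuffle): [0 4 1 5 2 6 3]
After op 5 (out_shuffle): [0 2 4 6 1 3 5]
After op 6 (out_shuffle): [0 1 2 3 4 5 6]
After op 7 (out_shuffle): [0 4 1 5 2 6 3]

Answer: 0 4 1 5 2 6 3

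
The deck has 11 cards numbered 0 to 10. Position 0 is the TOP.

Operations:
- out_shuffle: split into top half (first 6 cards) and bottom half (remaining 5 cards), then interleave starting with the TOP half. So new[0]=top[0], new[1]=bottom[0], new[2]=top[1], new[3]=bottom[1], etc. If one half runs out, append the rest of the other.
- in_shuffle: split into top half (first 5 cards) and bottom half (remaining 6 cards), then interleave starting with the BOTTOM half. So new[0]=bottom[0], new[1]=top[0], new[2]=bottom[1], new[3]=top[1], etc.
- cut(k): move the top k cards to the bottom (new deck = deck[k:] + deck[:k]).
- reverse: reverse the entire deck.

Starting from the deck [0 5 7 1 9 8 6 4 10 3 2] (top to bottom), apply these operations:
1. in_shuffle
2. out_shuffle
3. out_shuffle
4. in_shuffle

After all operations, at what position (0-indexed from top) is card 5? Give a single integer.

After op 1 (in_shuffle): [8 0 6 5 4 7 10 1 3 9 2]
After op 2 (out_shuffle): [8 10 0 1 6 3 5 9 4 2 7]
After op 3 (out_shuffle): [8 5 10 9 0 4 1 2 6 7 3]
After op 4 (in_shuffle): [4 8 1 5 2 10 6 9 7 0 3]
Card 5 is at position 3.

Answer: 3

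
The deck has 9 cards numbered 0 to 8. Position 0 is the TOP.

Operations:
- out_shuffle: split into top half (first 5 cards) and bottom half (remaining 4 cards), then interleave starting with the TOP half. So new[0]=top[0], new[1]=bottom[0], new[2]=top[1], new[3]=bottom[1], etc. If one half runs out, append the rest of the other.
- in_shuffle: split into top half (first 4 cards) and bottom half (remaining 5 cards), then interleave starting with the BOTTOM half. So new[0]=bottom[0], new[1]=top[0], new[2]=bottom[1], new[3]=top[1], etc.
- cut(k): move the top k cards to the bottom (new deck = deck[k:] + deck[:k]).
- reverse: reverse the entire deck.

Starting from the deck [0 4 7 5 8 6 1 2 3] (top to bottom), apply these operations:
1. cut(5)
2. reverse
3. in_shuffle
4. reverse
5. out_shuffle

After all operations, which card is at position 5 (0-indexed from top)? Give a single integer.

After op 1 (cut(5)): [6 1 2 3 0 4 7 5 8]
After op 2 (reverse): [8 5 7 4 0 3 2 1 6]
After op 3 (in_shuffle): [0 8 3 5 2 7 1 4 6]
After op 4 (reverse): [6 4 1 7 2 5 3 8 0]
After op 5 (out_shuffle): [6 5 4 3 1 8 7 0 2]
Position 5: card 8.

Answer: 8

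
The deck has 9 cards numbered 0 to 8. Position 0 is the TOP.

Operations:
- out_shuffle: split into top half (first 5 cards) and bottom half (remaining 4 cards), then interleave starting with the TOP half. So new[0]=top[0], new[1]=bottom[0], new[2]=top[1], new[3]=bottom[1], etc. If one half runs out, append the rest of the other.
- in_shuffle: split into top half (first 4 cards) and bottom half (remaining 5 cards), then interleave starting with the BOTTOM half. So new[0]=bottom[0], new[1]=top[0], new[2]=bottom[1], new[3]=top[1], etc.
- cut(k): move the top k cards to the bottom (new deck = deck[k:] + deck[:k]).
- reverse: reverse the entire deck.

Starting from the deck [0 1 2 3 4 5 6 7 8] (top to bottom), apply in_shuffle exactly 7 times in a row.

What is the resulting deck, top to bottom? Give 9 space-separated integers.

After op 1 (in_shuffle): [4 0 5 1 6 2 7 3 8]
After op 2 (in_shuffle): [6 4 2 0 7 5 3 1 8]
After op 3 (in_shuffle): [7 6 5 4 3 2 1 0 8]
After op 4 (in_shuffle): [3 7 2 6 1 5 0 4 8]
After op 5 (in_shuffle): [1 3 5 7 0 2 4 6 8]
After op 6 (in_shuffle): [0 1 2 3 4 5 6 7 8]
After op 7 (in_shuffle): [4 0 5 1 6 2 7 3 8]

Answer: 4 0 5 1 6 2 7 3 8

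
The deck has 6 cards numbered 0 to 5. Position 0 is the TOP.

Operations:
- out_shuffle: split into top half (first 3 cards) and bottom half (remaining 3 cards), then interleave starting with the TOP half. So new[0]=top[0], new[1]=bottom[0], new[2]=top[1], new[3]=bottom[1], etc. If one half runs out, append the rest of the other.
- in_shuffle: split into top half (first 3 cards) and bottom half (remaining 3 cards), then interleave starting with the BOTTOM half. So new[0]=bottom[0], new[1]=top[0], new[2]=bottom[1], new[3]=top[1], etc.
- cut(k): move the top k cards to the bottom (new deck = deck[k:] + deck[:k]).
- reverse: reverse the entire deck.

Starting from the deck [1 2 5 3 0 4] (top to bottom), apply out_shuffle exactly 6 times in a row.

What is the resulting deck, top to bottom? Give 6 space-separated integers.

After op 1 (out_shuffle): [1 3 2 0 5 4]
After op 2 (out_shuffle): [1 0 3 5 2 4]
After op 3 (out_shuffle): [1 5 0 2 3 4]
After op 4 (out_shuffle): [1 2 5 3 0 4]
After op 5 (out_shuffle): [1 3 2 0 5 4]
After op 6 (out_shuffle): [1 0 3 5 2 4]

Answer: 1 0 3 5 2 4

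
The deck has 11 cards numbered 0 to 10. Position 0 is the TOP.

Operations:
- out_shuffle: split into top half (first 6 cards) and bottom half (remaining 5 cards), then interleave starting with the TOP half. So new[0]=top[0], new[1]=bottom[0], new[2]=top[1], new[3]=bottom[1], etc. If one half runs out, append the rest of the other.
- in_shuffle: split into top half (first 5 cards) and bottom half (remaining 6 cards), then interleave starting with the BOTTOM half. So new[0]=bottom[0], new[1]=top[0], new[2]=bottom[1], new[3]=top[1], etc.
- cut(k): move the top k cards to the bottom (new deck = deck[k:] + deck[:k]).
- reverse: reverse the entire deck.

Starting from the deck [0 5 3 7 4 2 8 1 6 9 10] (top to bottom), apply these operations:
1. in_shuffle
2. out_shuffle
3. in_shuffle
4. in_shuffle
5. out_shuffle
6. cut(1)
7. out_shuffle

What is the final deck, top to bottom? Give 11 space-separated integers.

After op 1 (in_shuffle): [2 0 8 5 1 3 6 7 9 4 10]
After op 2 (out_shuffle): [2 6 0 7 8 9 5 4 1 10 3]
After op 3 (in_shuffle): [9 2 5 6 4 0 1 7 10 8 3]
After op 4 (in_shuffle): [0 9 1 2 7 5 10 6 8 4 3]
After op 5 (out_shuffle): [0 10 9 6 1 8 2 4 7 3 5]
After op 6 (cut(1)): [10 9 6 1 8 2 4 7 3 5 0]
After op 7 (out_shuffle): [10 4 9 7 6 3 1 5 8 0 2]

Answer: 10 4 9 7 6 3 1 5 8 0 2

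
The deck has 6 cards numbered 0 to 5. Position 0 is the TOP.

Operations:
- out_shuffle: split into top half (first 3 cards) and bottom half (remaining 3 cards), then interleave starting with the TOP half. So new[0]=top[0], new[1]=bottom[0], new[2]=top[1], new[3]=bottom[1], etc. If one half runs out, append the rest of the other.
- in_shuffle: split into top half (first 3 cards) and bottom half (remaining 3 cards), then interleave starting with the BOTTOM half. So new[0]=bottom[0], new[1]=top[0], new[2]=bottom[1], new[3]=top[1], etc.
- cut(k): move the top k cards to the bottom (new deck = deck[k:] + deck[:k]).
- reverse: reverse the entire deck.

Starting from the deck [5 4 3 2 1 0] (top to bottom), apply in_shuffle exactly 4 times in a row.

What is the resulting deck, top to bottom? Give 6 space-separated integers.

After op 1 (in_shuffle): [2 5 1 4 0 3]
After op 2 (in_shuffle): [4 2 0 5 3 1]
After op 3 (in_shuffle): [5 4 3 2 1 0]
After op 4 (in_shuffle): [2 5 1 4 0 3]

Answer: 2 5 1 4 0 3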